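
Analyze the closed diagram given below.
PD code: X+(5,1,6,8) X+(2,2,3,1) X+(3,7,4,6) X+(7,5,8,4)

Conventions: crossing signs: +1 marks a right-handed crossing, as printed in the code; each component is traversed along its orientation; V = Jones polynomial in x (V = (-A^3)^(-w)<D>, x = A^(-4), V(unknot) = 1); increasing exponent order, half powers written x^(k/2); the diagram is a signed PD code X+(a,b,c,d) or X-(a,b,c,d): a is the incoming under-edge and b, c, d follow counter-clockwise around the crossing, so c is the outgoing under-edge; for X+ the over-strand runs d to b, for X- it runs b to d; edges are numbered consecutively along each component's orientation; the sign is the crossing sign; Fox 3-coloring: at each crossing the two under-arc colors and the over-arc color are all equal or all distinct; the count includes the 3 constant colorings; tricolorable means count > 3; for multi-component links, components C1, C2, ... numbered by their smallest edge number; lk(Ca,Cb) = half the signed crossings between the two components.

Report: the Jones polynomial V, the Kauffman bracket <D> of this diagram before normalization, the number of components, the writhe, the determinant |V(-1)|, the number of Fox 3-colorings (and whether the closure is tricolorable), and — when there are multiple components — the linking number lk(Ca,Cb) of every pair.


V = x + x^3 - x^4
<D> = -A^-4 + 1 + A^8 (w = +4)
1 component over 4 crossings, w = +4
9 Fox colorings among 3^4, |V(-1)| = 3: tricolorable
why: det 3 = |V(-1)|; divisible by 3, so tricolorable


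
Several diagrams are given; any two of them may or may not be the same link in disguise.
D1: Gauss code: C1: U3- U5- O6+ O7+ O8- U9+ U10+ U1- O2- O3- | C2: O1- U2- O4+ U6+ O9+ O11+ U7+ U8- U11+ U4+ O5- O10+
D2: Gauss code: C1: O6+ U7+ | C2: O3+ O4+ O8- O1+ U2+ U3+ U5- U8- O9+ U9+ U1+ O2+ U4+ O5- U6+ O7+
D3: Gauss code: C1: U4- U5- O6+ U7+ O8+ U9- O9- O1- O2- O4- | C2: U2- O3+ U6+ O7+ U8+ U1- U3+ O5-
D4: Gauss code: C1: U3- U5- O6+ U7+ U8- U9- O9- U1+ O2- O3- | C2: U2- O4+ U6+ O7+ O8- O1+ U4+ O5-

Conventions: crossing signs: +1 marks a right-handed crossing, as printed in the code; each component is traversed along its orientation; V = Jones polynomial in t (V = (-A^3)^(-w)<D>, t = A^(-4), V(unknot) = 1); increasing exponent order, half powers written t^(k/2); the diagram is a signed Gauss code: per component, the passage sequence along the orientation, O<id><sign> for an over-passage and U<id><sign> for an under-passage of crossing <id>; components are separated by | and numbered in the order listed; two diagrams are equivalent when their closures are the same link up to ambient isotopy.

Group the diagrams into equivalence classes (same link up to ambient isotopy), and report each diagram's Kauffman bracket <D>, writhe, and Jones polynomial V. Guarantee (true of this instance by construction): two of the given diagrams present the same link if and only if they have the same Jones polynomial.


grouping into links: {D1, D3, D4} | {D2}
V(D1) = -t^(-3/2) + t^(-1/2) - 2t^(1/2) + t^(3/2) - 2t^(5/2) + t^(7/2)  (w +1, c 11, <D> = -A^-11 + 2A^-7 - A^-3 + 2A - A^5 + A^9)
D2 (bracket A^5 + A^13; 9 crossings at w = +5): V = -t^(1/2) - t^(5/2)
D3 (bracket -A^-17 + 2A^-13 - A^-9 + 2A^-5 - A^-1 + A^3; 9 crossings at w = -1): V = -t^(-3/2) + t^(-1/2) - 2t^(1/2) + t^(3/2) - 2t^(5/2) + t^(7/2)
V(D4) = -t^(-3/2) + t^(-1/2) - 2t^(1/2) + t^(3/2) - 2t^(5/2) + t^(7/2)  (w -1, c 9, <D> = -A^-17 + 2A^-13 - A^-9 + 2A^-5 - A^-1 + A^3)
why: V(t) takes 2 values over 4 diagrams, fixing the grouping


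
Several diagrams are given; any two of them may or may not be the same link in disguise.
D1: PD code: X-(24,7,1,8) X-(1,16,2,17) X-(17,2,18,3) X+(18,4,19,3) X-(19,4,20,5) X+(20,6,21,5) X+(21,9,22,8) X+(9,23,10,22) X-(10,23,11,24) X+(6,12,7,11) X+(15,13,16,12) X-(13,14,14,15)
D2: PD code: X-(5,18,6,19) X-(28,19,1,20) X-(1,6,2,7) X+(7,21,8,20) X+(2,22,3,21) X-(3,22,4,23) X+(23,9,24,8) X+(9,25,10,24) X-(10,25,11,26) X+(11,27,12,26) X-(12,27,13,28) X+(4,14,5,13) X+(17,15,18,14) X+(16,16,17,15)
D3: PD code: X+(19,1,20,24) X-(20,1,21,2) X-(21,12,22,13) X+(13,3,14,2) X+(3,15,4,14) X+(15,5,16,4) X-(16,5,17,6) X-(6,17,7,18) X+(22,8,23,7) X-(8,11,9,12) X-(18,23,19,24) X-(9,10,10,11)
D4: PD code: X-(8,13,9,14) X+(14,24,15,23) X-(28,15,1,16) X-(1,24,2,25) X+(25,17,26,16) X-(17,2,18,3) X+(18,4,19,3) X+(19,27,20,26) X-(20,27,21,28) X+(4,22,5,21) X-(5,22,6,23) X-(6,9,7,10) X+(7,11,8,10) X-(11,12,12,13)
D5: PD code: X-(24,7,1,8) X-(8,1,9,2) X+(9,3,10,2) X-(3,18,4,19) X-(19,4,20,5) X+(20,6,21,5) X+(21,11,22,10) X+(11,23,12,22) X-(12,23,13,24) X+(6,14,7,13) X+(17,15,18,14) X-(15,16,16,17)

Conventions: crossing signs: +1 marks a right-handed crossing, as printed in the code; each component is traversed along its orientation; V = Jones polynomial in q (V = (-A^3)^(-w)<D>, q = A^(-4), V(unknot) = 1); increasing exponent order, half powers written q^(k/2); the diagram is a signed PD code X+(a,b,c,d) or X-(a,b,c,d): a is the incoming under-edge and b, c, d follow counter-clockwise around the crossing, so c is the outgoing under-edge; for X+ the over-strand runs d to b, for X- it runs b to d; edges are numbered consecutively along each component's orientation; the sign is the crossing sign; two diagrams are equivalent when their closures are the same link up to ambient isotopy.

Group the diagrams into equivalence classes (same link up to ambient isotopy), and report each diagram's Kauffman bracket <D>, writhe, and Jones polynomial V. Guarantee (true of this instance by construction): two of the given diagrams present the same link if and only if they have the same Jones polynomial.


grouping into links: {D1, D2, D3, D4, D5}
V(D1) = 1  (w 0, c 12, <D> = 1)
V(D2) = 1  [14 crossings, <D> = A^6, w = +2]
D3 (bracket A^-6; 12 crossings at w = -2): V = 1
D4 (bracket A^-6; 14 crossings at w = -2): V = 1
V(D5) = 1  [12 crossings, <D> = 1, w = 0]
key observation: one V(q) for all 5 diagrams — one class (guaranteed)


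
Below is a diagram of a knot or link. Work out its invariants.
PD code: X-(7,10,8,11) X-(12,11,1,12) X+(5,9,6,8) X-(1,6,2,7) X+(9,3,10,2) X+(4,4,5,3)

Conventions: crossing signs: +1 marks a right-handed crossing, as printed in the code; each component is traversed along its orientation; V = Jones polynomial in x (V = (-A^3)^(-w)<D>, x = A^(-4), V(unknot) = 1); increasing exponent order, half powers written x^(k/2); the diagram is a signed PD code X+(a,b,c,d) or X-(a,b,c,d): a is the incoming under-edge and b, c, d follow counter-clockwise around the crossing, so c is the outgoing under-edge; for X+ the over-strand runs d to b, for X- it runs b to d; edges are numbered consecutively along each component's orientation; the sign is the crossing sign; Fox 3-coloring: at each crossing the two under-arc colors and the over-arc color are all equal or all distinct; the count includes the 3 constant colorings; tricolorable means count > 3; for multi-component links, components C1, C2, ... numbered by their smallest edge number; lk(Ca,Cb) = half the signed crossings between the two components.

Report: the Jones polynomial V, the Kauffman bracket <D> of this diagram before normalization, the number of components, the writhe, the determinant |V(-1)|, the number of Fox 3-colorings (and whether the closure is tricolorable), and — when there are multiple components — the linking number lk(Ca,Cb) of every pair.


V = x^-2 - x^-1 + 1 - x + x^2
<D> = A^-8 - A^-4 + 1 - A^4 + A^8 (w = 0)
1 component over 6 crossings, w = 0
3 Fox colorings among 3^6, |V(-1)| = 5: not tricolorable
why: |V(-1)| = 5: so not tricolorable, since 3 does not divide 5


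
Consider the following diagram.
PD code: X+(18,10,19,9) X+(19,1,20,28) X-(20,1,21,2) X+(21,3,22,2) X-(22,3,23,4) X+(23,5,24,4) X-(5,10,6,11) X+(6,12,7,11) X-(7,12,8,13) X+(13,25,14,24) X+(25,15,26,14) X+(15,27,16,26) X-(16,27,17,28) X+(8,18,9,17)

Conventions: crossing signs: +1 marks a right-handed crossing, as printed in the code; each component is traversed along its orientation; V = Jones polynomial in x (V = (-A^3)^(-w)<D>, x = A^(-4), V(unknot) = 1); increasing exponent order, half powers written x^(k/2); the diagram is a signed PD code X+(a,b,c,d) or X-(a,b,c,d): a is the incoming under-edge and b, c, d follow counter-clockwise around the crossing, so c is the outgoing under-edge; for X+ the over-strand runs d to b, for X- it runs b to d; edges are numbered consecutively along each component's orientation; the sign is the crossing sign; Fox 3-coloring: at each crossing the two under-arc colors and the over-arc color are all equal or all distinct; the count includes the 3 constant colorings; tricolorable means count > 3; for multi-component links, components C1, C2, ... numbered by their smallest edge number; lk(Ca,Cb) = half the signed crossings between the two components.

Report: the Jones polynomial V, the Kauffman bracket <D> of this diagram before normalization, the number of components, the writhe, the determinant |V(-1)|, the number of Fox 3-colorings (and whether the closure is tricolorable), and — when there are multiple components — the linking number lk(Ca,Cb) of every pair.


V = x - x^2 + 2x^3 - x^4 + x^5 - x^6
<D> = -A^-12 + A^-8 - A^-4 + 2 - A^4 + A^8 (w = +4)
1 component over 14 crossings, w = +4
3 Fox colorings among 3^14, |V(-1)| = 7: not tricolorable
why: w = +4 (over 14 crossings) is diagram-only; (-A^3)^(-4) removes it from V


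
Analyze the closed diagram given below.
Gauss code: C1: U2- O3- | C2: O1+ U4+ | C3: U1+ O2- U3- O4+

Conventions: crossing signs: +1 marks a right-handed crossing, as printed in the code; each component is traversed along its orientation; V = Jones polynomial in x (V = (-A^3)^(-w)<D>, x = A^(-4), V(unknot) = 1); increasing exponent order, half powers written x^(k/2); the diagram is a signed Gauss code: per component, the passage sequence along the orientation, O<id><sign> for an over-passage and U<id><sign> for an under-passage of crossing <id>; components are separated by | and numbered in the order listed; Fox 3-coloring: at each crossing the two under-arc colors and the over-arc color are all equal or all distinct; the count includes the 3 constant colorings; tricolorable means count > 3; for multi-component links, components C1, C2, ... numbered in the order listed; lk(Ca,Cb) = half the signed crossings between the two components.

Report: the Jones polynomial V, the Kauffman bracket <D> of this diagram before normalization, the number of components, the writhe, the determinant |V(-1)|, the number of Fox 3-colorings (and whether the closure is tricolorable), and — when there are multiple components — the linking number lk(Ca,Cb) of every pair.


V(x) = x^-2 + 2 + x^2
bracket: A^-8 + 2 + A^8, w = 0
3 components, writhe 0, over 4 crossings
lk(C1,C2) = 0
linking number lk(C1,C3) = -1
lk(C2,C3): +1
det 4, colorings 3 of 3^4 — not tricolorable
observation: the span of V is 4, within the link bound 4 + 3 - 1


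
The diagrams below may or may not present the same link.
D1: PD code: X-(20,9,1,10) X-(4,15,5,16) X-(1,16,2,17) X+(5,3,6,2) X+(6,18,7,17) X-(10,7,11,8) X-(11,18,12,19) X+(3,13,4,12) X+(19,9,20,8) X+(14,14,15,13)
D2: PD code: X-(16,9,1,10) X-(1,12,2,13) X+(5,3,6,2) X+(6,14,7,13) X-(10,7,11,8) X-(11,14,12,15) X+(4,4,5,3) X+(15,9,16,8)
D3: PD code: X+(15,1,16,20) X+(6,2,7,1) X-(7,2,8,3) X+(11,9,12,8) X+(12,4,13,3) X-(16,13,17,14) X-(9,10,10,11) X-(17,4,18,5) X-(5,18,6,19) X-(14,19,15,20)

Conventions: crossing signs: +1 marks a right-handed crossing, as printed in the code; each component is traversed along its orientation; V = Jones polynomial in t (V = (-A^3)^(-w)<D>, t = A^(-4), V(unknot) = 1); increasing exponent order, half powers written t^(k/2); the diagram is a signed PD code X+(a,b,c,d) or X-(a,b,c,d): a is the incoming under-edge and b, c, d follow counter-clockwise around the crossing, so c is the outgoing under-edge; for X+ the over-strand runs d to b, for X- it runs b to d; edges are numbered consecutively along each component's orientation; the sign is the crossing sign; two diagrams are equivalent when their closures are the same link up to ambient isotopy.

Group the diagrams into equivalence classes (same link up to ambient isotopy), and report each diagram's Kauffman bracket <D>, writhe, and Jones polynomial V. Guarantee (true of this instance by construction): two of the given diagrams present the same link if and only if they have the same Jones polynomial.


classes: {D1, D2, D3}
V(D1) = 1  [10 crossings, <D> = 1, w = 0]
D2 (bracket 1; 8 crossings at w = 0): V = 1
D3 (bracket A^-6; 10 crossings at w = -2): V = 1
note: all 3 diagrams share one V(t), hence one class


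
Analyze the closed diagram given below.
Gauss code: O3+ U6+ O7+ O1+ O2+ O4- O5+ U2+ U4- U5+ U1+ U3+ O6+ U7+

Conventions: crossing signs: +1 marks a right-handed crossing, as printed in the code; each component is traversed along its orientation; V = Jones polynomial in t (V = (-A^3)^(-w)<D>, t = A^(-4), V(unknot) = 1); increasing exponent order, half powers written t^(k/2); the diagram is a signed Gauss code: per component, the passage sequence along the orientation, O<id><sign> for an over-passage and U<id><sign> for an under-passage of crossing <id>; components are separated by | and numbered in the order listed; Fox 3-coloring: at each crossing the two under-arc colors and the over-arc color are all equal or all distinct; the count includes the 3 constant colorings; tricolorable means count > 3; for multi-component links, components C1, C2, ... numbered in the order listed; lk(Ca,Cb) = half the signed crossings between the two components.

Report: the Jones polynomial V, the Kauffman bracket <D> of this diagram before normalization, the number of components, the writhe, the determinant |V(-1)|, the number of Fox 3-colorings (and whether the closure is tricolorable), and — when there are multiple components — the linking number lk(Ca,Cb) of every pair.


Jones polynomial: V(t) = t + t^3 - t^4
<D> = A^-1 - A^3 - A^11; writhe +5
components 1, writhe +5 (7 crossings)
3-colorings: 9 of 3^7, det 3 — tricolorable
note: |V(-1)| = 3: so tricolorable, since 3 divides 3


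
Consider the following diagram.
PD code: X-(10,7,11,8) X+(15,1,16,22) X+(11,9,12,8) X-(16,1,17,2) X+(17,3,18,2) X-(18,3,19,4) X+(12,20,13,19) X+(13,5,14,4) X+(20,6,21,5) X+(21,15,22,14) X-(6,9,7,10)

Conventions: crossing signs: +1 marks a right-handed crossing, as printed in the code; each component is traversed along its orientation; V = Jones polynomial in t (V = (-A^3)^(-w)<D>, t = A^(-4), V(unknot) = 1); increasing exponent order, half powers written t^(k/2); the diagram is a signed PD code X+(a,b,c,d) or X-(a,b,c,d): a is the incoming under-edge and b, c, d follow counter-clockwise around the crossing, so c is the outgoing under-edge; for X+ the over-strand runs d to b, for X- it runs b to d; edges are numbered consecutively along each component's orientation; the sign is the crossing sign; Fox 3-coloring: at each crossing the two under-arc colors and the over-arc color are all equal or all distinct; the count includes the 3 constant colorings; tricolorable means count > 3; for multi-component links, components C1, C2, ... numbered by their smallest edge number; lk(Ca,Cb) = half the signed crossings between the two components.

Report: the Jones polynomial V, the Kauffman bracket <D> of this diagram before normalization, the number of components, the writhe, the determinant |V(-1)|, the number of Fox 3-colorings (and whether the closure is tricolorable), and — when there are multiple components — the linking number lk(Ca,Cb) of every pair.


V = t + t^3 - t^4
<D> = A^-7 - A^-3 - A^5 (w = +3)
1 component over 11 crossings, w = +3
9 Fox colorings among 3^11, |V(-1)| = 3: tricolorable
why: det 3 = |V(-1)|; divisible by 3, so tricolorable


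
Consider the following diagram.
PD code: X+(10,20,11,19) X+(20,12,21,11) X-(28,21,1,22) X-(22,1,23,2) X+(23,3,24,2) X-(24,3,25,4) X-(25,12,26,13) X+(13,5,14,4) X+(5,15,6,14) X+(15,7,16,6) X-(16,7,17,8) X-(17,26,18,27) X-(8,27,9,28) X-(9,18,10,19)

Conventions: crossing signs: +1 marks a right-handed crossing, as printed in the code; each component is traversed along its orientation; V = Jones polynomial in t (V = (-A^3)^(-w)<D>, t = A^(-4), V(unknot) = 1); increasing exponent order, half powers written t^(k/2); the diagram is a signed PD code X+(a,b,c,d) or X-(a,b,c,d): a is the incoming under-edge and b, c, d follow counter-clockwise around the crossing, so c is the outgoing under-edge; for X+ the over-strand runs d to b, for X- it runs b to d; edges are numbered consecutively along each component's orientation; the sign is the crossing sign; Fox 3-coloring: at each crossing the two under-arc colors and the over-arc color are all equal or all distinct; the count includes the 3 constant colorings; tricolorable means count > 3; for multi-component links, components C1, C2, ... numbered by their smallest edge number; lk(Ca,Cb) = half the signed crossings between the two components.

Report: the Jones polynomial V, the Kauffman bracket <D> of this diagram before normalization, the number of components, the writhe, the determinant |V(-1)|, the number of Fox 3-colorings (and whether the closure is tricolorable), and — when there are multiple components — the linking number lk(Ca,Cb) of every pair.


V = -t^-5 + t^-4 - t^-3 + 2t^-2 - t^-1 + 2 - t
<D> = -A^-10 + 2A^-6 - A^-2 + 2A^2 - A^6 + A^10 - A^14 (w = -2)
1 component over 14 crossings, w = -2
9 Fox colorings among 3^14, |V(-1)| = 9: tricolorable
why: |V(-1)| = 9: so tricolorable, since 3 divides 9


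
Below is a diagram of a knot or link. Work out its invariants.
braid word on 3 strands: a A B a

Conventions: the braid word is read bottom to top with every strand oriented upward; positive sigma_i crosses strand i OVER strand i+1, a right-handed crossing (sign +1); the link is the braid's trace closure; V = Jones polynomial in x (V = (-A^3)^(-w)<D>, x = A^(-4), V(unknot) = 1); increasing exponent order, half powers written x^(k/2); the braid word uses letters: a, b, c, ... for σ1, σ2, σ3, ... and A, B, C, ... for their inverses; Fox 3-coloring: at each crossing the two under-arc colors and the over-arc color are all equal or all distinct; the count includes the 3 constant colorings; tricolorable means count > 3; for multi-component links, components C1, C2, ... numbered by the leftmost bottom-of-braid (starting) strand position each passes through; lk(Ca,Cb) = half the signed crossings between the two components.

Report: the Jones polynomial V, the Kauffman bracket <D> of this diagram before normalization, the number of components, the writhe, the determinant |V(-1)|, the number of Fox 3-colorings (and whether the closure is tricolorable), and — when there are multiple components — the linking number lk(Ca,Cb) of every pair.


Jones polynomial: V(x) = 1
<D> = 1; writhe 0
components 1, writhe 0 (4 crossings)
3-colorings: 3 of 3^4, det 1 — not tricolorable
note: w = 0 shifts under R1 moves; the (-A^3)^(0) factor cancels that in V


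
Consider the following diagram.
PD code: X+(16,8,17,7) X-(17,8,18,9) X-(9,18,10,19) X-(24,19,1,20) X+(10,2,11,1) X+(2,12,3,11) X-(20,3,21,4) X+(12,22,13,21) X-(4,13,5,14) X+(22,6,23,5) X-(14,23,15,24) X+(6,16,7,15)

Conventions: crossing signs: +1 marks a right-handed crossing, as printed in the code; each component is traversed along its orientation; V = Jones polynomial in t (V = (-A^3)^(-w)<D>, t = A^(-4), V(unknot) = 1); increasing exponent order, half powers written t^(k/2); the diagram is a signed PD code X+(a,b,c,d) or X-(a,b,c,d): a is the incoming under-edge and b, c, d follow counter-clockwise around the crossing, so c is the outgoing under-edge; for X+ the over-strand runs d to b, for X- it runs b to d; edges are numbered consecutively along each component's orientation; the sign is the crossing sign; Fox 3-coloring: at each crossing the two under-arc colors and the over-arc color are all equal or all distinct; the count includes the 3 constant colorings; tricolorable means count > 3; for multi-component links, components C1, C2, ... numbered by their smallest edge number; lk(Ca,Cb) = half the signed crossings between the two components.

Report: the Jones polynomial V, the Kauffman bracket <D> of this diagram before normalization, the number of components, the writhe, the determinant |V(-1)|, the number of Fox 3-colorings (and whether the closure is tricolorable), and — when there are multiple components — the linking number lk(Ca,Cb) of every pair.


V = t^-4 - 3t^-3 + 5t^-2 - 6t^-1 + 7 - 6t + 5t^2 - 3t^3 + t^4
<D> = A^-16 - 3A^-12 + 5A^-8 - 6A^-4 + 7 - 6A^4 + 5A^8 - 3A^12 + A^16 (w = 0)
1 component over 12 crossings, w = 0
3 Fox colorings among 3^12, |V(-1)| = 37: not tricolorable
why: palindromic: swapping t for 1/t fixes V


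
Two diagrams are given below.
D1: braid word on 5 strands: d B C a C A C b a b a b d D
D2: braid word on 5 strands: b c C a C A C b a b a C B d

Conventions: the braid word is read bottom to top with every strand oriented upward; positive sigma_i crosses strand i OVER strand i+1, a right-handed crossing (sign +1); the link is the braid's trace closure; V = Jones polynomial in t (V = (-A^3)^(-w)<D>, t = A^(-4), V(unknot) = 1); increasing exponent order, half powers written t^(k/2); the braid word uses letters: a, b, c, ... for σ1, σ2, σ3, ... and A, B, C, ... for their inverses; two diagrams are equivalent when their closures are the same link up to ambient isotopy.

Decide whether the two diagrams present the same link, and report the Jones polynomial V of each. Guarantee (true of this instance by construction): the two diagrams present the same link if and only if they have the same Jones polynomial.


same link: yes
V(D1) = -t^-3 + t^-2 - t^-1 + 3 - t + t^2 - t^3  [14 crossings, <D> = -A^-6 + A^-2 - A^2 + 3A^6 - A^10 + A^14 - A^18, w = +2]
V(D2) = -t^-3 + t^-2 - t^-1 + 3 - t + t^2 - t^3  [14 crossings, <D> = -A^-6 + A^-2 - A^2 + 3A^6 - A^10 + A^14 - A^18, w = +2]
insight: all 2 diagrams share one V(t), hence one class


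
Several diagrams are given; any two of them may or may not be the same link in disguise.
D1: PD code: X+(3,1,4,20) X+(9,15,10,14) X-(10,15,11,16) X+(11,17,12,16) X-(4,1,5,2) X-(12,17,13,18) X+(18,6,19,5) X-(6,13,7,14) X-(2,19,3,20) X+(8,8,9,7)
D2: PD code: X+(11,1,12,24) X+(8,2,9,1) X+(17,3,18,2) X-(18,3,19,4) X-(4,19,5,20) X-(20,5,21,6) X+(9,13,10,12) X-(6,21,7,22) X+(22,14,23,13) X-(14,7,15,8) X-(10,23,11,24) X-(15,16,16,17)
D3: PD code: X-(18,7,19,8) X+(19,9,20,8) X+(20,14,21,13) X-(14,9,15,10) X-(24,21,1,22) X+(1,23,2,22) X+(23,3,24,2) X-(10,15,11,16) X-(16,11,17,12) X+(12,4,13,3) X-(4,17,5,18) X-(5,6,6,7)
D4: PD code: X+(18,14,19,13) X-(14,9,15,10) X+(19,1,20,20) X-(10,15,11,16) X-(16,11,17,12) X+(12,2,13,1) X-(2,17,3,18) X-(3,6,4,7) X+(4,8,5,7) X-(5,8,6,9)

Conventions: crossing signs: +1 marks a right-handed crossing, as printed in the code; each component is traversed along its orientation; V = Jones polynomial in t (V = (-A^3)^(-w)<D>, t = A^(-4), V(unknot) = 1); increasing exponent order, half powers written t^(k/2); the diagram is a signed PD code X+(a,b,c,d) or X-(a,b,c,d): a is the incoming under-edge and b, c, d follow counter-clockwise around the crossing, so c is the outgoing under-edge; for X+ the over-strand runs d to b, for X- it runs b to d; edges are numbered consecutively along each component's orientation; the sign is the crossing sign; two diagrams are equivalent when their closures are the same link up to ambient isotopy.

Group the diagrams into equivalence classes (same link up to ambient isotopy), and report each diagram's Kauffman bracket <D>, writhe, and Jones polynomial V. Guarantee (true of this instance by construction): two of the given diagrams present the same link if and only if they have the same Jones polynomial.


grouping into links: {D1} | {D2, D3, D4}
V(D1) = 1  (w 0, c 10, <D> = 1)
V(D2) = t^-5 - 2t^-4 + 2t^-3 - 2t^-2 + 2t^-1 - 1 + t  (w -2, c 12, <D> = A^-10 - A^-6 + 2A^-2 - 2A^2 + 2A^6 - 2A^10 + A^14)
V(D3) = t^-5 - 2t^-4 + 2t^-3 - 2t^-2 + 2t^-1 - 1 + t  (w -2, c 12, <D> = A^-10 - A^-6 + 2A^-2 - 2A^2 + 2A^6 - 2A^10 + A^14)
V(D4) = t^-5 - 2t^-4 + 2t^-3 - 2t^-2 + 2t^-1 - 1 + t  [10 crossings, <D> = A^-10 - A^-6 + 2A^-2 - 2A^2 + 2A^6 - 2A^10 + A^14, w = -2]
why: 2 classes among 4 diagrams; unequal V(t) rules out equality


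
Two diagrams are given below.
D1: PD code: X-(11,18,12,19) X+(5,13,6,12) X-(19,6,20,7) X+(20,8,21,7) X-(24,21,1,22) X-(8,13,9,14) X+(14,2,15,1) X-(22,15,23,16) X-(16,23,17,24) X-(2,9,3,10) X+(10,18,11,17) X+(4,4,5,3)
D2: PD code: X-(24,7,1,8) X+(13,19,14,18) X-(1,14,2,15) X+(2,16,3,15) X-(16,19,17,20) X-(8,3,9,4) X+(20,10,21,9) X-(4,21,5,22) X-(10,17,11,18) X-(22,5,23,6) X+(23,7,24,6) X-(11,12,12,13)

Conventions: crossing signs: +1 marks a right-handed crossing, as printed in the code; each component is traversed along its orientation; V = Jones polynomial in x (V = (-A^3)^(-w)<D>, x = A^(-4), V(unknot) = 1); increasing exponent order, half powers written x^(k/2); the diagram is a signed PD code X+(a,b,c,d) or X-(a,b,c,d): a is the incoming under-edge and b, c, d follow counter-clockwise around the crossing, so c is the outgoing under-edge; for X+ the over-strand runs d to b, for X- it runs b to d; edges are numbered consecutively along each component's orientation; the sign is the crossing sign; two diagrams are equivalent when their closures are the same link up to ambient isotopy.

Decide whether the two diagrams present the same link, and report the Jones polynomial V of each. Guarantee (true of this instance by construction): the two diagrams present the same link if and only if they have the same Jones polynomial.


equivalent: yes
V(D1) = -x^-4 + x^-3 + x^-1  (w -2, c 12, <D> = A^-2 + A^6 - A^10)
V(D2) = -x^-4 + x^-3 + x^-1  [12 crossings, <D> = A^-8 + 1 - A^4, w = -4]
key observation: from 12 to 12 crossings by R-moves: one link, two diagrams


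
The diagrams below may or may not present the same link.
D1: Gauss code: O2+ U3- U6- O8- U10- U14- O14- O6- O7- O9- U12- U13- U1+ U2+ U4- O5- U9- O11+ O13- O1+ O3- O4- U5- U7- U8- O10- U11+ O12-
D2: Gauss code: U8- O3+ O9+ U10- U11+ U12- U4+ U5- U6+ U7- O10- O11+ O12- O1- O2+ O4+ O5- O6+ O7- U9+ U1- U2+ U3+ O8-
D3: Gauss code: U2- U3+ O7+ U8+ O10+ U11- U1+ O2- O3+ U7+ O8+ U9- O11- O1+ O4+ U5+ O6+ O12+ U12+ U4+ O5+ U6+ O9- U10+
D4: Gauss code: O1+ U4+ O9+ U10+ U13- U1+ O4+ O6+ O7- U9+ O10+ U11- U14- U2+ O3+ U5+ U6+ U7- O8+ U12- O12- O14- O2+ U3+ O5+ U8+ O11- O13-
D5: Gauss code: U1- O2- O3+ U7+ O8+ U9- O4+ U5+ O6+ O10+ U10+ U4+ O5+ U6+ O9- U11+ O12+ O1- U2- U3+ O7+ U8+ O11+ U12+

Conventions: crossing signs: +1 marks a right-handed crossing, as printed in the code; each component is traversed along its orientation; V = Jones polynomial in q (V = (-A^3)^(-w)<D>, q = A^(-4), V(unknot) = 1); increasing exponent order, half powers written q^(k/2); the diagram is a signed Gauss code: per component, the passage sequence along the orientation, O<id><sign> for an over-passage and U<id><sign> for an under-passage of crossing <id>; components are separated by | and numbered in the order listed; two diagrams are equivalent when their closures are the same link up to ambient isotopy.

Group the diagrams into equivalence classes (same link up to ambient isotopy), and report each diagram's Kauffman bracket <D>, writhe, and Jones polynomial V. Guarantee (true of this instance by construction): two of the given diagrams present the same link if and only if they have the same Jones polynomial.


equivalence classes: {D1} | {D2} | {D3, D4, D5}
D1 (bracket A^-16 + 2A^-8 - 2A^-4 + 1 - 2A^4 + A^8; 14 crossings at w = -8): V = q^-8 - 2q^-7 + q^-6 - 2q^-5 + 2q^-4 + q^-2
D2 (bracket 1; 12 crossings at w = 0): V = 1
V(D3) = q^2 + 2q^4 - 2q^5 + q^6 - 2q^7 + q^8  (w +6, c 12, <D> = A^-14 - 2A^-10 + A^-6 - 2A^-2 + 2A^2 + A^10)
V(D4) = q^2 + 2q^4 - 2q^5 + q^6 - 2q^7 + q^8  [14 crossings, <D> = A^-20 - 2A^-16 + A^-12 - 2A^-8 + 2A^-4 + A^4, w = +4]
V(D5) = q^2 + 2q^4 - 2q^5 + q^6 - 2q^7 + q^8  (w +6, c 12, <D> = A^-14 - 2A^-10 + A^-6 - 2A^-2 + 2A^2 + A^10)
key observation: V(q) takes 3 values over 5 diagrams, fixing the grouping


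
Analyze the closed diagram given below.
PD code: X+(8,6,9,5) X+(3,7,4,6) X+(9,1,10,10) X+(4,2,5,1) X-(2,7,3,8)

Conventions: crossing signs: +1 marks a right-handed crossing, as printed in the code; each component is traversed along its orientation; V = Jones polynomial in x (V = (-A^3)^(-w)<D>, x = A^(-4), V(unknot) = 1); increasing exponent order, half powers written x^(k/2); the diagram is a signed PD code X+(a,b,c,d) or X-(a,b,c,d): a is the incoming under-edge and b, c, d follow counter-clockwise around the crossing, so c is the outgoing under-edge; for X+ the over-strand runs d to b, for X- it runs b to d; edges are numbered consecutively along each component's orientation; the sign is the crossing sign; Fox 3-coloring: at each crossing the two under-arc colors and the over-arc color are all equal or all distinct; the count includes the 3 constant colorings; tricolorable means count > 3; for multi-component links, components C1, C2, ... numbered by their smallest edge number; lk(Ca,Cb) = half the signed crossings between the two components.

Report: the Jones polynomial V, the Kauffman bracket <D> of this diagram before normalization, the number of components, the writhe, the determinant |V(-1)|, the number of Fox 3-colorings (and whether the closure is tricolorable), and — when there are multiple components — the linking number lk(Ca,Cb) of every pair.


V = 1
<D> = -A^9 (w = +3)
1 component over 5 crossings, w = +3
3 Fox colorings among 3^5, |V(-1)| = 1: not tricolorable
why: w = +3 (over 5 crossings) is diagram-only; (-A^3)^(-3) removes it from V


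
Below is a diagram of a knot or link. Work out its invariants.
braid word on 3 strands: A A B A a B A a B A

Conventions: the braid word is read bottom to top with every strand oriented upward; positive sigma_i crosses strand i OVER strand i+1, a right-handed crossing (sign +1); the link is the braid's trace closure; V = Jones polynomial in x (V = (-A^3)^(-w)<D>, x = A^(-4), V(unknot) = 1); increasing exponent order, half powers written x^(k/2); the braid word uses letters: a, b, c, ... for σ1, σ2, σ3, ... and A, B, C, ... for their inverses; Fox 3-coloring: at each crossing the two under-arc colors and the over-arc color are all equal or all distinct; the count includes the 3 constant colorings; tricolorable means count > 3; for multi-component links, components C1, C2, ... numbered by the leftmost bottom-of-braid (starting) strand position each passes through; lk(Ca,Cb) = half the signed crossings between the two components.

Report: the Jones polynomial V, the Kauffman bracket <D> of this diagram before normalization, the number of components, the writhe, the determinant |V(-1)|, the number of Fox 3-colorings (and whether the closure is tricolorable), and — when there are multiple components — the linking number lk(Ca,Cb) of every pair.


Jones polynomial: V(x) = x^-8 - 2x^-7 + x^-6 - 2x^-5 + 2x^-4 + x^-2
<D> = A^-10 + 2A^-2 - 2A^2 + A^6 - 2A^10 + A^14; writhe -6
components 1, writhe -6 (10 crossings)
3-colorings: 27 of 3^10, det 9 — tricolorable
note: w = -6 (over 10 crossings) is diagram-only; (-A^3)^(6) removes it from V


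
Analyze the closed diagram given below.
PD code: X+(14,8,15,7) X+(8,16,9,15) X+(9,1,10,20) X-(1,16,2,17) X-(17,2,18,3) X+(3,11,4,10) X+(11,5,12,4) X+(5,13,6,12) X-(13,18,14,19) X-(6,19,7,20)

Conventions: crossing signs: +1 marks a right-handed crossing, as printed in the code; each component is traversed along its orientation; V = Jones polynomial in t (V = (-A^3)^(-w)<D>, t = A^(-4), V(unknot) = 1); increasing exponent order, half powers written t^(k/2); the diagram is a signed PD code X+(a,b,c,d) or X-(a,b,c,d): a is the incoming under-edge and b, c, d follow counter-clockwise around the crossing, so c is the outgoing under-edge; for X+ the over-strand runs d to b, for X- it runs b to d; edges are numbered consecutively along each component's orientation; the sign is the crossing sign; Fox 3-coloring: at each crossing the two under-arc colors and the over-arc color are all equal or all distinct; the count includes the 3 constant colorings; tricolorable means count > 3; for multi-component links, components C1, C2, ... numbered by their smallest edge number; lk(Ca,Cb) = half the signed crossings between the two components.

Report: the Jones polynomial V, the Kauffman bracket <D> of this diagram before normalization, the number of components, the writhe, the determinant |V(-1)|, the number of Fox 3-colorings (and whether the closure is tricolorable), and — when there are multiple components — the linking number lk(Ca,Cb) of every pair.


V(t) = -t^-2 + t^-1 - 1 + 3t - 2t^2 + 3t^3 - 2t^4 + t^5 - t^6
bracket: -A^-18 + A^-14 - 2A^-10 + 3A^-6 - 2A^-2 + 3A^2 - A^6 + A^10 - A^14, w = +2
1 component, writhe +2, over 10 crossings
det 15, colorings 9 of 3^10 — tricolorable
observation: w = +2 shifts under R1 moves; the (-A^3)^(-2) factor cancels that in V


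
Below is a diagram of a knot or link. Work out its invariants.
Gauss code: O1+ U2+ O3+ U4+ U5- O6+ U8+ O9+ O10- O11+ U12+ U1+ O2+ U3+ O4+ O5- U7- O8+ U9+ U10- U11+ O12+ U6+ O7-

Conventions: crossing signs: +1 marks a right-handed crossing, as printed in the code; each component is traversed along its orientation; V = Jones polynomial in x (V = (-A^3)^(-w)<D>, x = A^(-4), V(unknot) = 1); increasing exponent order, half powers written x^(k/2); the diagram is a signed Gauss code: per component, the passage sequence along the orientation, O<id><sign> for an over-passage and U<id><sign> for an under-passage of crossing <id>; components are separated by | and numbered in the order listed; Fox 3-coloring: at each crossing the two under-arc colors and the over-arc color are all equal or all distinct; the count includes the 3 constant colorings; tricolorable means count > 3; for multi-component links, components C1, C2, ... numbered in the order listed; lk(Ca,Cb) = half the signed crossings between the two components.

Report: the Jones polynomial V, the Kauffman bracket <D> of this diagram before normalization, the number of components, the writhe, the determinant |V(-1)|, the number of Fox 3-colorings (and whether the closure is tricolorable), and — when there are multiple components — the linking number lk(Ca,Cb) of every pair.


Jones polynomial: V(x) = x^2 - x^3 + 3x^4 - 3x^5 + 3x^6 - 3x^7 + 2x^8 - x^9
<D> = -A^-18 + 2A^-14 - 3A^-10 + 3A^-6 - 3A^-2 + 3A^2 - A^6 + A^10; writhe +6
components 1, writhe +6 (12 crossings)
3-colorings: 3 of 3^12, det 17 — not tricolorable
note: V spans 7 powers of x: at least 7 crossings in any diagram


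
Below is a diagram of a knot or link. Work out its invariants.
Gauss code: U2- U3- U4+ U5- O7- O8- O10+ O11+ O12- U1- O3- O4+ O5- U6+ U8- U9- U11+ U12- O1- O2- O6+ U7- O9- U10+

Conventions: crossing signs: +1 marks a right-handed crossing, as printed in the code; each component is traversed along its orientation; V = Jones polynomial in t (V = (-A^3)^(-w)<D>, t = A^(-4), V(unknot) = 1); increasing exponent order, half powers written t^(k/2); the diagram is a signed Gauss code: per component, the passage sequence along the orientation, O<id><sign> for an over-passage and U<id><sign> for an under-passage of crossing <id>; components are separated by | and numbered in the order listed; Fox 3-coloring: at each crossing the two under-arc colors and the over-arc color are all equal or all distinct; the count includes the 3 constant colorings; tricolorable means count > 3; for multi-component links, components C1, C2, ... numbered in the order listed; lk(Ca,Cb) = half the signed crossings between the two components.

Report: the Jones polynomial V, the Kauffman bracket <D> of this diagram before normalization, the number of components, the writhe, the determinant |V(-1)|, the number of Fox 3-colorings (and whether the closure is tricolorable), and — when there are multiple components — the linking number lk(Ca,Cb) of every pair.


V(t) = -t^-4 + t^-3 + t^-1
bracket: A^-8 + 1 - A^4, w = -4
1 component, writhe -4, over 12 crossings
det 3, colorings 9 of 3^12 — tricolorable
observation: the span of V is 3, forcing >= 3 crossings in any diagram


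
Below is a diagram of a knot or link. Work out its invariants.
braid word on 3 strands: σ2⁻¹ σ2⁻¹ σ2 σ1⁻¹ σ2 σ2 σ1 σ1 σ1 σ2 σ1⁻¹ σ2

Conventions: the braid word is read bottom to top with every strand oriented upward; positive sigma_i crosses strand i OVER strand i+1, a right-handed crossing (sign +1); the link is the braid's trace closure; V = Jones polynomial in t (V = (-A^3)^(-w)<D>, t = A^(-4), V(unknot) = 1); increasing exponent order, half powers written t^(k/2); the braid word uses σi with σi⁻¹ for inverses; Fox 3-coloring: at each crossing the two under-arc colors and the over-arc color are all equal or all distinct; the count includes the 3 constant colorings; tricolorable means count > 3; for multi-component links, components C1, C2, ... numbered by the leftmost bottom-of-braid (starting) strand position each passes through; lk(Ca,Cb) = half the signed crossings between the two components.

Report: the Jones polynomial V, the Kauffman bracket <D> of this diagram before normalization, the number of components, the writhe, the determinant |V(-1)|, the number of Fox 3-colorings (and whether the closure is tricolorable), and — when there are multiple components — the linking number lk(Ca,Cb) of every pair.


V = 2t - 2t^2 + 3t^3 - 3t^4 + 2t^5 - 2t^6 + t^7
<D> = A^-16 - 2A^-12 + 2A^-8 - 3A^-4 + 3 - 2A^4 + 2A^8 (w = +4)
1 component over 12 crossings, w = +4
9 Fox colorings among 3^12, |V(-1)| = 15: tricolorable
why: w = +4 shifts under R1 moves; the (-A^3)^(-4) factor cancels that in V


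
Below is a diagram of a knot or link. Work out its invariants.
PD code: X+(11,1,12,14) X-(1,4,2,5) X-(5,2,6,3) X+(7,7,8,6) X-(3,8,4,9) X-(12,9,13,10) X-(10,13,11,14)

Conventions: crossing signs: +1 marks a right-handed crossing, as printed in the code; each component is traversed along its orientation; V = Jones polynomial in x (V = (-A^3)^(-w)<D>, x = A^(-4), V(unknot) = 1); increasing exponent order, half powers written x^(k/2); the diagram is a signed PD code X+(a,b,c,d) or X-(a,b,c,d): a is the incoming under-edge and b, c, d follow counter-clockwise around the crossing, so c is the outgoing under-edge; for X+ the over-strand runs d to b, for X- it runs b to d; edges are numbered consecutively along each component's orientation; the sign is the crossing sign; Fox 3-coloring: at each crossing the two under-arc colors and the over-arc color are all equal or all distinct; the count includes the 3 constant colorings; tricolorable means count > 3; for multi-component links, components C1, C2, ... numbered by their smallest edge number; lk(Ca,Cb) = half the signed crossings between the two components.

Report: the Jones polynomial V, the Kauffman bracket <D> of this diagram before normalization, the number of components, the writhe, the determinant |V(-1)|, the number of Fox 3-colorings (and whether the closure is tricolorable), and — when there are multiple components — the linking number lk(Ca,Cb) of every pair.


V = -x^-4 + x^-3 + x^-1
<D> = -A^-5 - A^3 + A^7 (w = -3)
1 component over 7 crossings, w = -3
9 Fox colorings among 3^7, |V(-1)| = 3: tricolorable
why: w = -3 shifts under R1 moves; the (-A^3)^(3) factor cancels that in V


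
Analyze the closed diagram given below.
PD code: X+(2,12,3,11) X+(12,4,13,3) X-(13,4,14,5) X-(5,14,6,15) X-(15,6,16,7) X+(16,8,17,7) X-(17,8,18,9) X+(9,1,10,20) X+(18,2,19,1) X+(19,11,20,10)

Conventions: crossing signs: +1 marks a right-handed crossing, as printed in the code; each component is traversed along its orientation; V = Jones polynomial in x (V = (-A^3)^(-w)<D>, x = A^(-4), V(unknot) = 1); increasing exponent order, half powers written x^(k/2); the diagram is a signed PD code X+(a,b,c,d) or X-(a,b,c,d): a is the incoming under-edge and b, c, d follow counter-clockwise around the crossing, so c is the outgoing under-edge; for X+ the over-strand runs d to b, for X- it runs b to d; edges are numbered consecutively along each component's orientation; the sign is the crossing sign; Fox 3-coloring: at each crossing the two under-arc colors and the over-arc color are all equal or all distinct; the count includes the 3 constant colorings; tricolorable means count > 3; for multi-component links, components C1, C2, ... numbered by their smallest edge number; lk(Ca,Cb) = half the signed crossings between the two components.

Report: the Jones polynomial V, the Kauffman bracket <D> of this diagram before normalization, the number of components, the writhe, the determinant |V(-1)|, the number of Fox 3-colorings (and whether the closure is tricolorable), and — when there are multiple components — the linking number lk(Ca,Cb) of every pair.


V(x) = 1
bracket: A^6, w = +2
1 component, writhe +2, over 10 crossings
det 1, colorings 3 of 3^10 — not tricolorable
observation: w = +2 (over 10 crossings) is diagram-only; (-A^3)^(-2) removes it from V
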